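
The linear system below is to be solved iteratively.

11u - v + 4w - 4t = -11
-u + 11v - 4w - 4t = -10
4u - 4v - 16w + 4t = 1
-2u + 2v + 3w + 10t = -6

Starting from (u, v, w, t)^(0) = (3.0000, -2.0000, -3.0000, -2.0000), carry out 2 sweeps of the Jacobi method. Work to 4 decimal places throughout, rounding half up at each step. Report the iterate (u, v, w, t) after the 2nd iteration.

(-1.0004, -0.2607, 0.6716, -0.4790)

Iteration 1:
  u = (-11 - (-1)·-2.0000 - (4)·-3.0000 - (-4)·-2.0000) / (11) = -0.8182
  v = (-10 - (-1)·3.0000 - (-4)·-3.0000 - (-4)·-2.0000) / (11) = -2.4545
  w = (1 - (4)·3.0000 - (-4)·-2.0000 - (4)·-2.0000) / (-16) = 0.6875
  t = (-6 - (-2)·3.0000 - (2)·-2.0000 - (3)·-3.0000) / (10) = 1.3000
Iteration 2:
  u = (-11 - (-1)·-2.4545 - (4)·0.6875 - (-4)·1.3000) / (11) = -1.0004
  v = (-10 - (-1)·-0.8182 - (-4)·0.6875 - (-4)·1.3000) / (11) = -0.2607
  w = (1 - (4)·-0.8182 - (-4)·-2.4545 - (4)·1.3000) / (-16) = 0.6716
  t = (-6 - (-2)·-0.8182 - (2)·-2.4545 - (3)·0.6875) / (10) = -0.4790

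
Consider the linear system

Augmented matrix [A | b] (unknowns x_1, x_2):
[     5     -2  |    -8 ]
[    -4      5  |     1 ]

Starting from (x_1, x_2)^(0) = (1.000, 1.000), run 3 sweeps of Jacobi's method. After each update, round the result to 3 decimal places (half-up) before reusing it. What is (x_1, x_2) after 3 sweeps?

(-1.904, -0.760)

Iteration 1:
  x_1 = (-8 - (-2)·1.000) / (5) = -1.200
  x_2 = (1 - (-4)·1.000) / (5) = 1.000
Iteration 2:
  x_1 = (-8 - (-2)·1.000) / (5) = -1.200
  x_2 = (1 - (-4)·-1.200) / (5) = -0.760
Iteration 3:
  x_1 = (-8 - (-2)·-0.760) / (5) = -1.904
  x_2 = (1 - (-4)·-1.200) / (5) = -0.760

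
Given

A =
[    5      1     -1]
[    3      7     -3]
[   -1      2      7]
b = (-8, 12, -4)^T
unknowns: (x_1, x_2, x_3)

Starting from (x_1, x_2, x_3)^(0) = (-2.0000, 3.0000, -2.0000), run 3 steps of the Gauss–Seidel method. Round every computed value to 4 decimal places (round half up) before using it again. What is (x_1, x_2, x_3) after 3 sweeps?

Iteration 1:
  x_1 = (-8 - (1)·3.0000 - (-1)·-2.0000) / (5) = -2.6000
  x_2 = (12 - (3)·-2.6000 - (-3)·-2.0000) / (7) = 1.9714
  x_3 = (-4 - (-1)·-2.6000 - (2)·1.9714) / (7) = -1.5061
Iteration 2:
  x_1 = (-8 - (1)·1.9714 - (-1)·-1.5061) / (5) = -2.2955
  x_2 = (12 - (3)·-2.2955 - (-3)·-1.5061) / (7) = 2.0526
  x_3 = (-4 - (-1)·-2.2955 - (2)·2.0526) / (7) = -1.4858
Iteration 3:
  x_1 = (-8 - (1)·2.0526 - (-1)·-1.4858) / (5) = -2.3077
  x_2 = (12 - (3)·-2.3077 - (-3)·-1.4858) / (7) = 2.0665
  x_3 = (-4 - (-1)·-2.3077 - (2)·2.0665) / (7) = -1.4915

(-2.3077, 2.0665, -1.4915)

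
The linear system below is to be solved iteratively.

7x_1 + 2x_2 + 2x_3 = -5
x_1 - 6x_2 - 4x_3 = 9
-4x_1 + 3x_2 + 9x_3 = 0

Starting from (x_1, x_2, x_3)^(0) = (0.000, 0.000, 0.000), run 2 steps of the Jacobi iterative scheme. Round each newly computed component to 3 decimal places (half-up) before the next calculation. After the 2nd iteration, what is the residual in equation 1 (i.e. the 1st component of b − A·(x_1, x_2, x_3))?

Iteration 1:
  x_1 = (-5 - (2)·0.000 - (2)·0.000) / (7) = -0.714
  x_2 = (9 - (1)·0.000 - (-4)·0.000) / (-6) = -1.500
  x_3 = (0 - (-4)·0.000 - (3)·0.000) / (9) = 0.000
Iteration 2:
  x_1 = (-5 - (2)·-1.500 - (2)·0.000) / (7) = -0.286
  x_2 = (9 - (1)·-0.714 - (-4)·0.000) / (-6) = -1.619
  x_3 = (0 - (-4)·-0.714 - (3)·-1.500) / (9) = 0.183
Residual b − A·x = (-0.126, 0.304, 2.066)

-0.126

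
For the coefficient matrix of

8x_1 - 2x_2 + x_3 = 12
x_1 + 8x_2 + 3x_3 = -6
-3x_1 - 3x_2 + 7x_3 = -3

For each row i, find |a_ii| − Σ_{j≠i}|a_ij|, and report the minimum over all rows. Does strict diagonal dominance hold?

row 1: |8| − (2+1) = 5
row 2: |8| − (1+3) = 4
row 3: |7| − (3+3) = 1
minimum over rows = 1 → strictly diagonally dominant (convergence guaranteed)

1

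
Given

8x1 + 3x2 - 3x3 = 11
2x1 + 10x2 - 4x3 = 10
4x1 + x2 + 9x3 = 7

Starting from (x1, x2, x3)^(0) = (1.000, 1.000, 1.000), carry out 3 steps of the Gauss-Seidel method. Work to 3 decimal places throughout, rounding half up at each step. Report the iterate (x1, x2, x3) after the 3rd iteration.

(1.162, 0.870, 0.165)

Iteration 1:
  x1 = (11 - (3)·1.000 - (-3)·1.000) / (8) = 1.375
  x2 = (10 - (2)·1.375 - (-4)·1.000) / (10) = 1.125
  x3 = (7 - (4)·1.375 - (1)·1.125) / (9) = 0.042
Iteration 2:
  x1 = (11 - (3)·1.125 - (-3)·0.042) / (8) = 0.969
  x2 = (10 - (2)·0.969 - (-4)·0.042) / (10) = 0.823
  x3 = (7 - (4)·0.969 - (1)·0.823) / (9) = 0.256
Iteration 3:
  x1 = (11 - (3)·0.823 - (-3)·0.256) / (8) = 1.162
  x2 = (10 - (2)·1.162 - (-4)·0.256) / (10) = 0.870
  x3 = (7 - (4)·1.162 - (1)·0.870) / (9) = 0.165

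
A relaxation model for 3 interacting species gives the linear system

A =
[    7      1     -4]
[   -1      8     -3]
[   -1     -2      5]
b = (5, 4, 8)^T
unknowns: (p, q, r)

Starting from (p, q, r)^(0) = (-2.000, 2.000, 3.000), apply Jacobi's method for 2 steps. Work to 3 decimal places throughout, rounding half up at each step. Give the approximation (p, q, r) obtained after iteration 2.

Iteration 1:
  p = (5 - (1)·2.000 - (-4)·3.000) / (7) = 2.143
  q = (4 - (-1)·-2.000 - (-3)·3.000) / (8) = 1.375
  r = (8 - (-1)·-2.000 - (-2)·2.000) / (5) = 2.000
Iteration 2:
  p = (5 - (1)·1.375 - (-4)·2.000) / (7) = 1.661
  q = (4 - (-1)·2.143 - (-3)·2.000) / (8) = 1.518
  r = (8 - (-1)·2.143 - (-2)·1.375) / (5) = 2.579

(1.661, 1.518, 2.579)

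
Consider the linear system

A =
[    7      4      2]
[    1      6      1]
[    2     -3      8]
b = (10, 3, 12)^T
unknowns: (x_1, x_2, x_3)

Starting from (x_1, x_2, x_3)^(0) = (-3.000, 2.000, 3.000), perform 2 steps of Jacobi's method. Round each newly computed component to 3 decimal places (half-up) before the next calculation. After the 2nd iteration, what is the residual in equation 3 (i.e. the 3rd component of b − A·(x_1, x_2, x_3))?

-2.927

Iteration 1:
  x_1 = (10 - (4)·2.000 - (2)·3.000) / (7) = -0.571
  x_2 = (3 - (1)·-3.000 - (1)·3.000) / (6) = 0.500
  x_3 = (12 - (2)·-3.000 - (-3)·2.000) / (8) = 3.000
Iteration 2:
  x_1 = (10 - (4)·0.500 - (2)·3.000) / (7) = 0.286
  x_2 = (3 - (1)·-0.571 - (1)·3.000) / (6) = 0.095
  x_3 = (12 - (2)·-0.571 - (-3)·0.500) / (8) = 1.830
Residual b − A·x = (3.958, 0.314, -2.927)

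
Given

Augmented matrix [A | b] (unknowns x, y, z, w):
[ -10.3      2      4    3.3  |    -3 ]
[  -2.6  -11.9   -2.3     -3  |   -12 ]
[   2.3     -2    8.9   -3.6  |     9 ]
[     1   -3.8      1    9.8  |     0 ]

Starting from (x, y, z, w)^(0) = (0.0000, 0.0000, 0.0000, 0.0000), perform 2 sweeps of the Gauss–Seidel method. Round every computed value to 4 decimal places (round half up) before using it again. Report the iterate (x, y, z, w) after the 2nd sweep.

Iteration 1:
  x = (-3 - (2)·0.0000 - (4)·0.0000 - (3.3)·0.0000) / (-10.3) = 0.2913
  y = (-12 - (-2.6)·0.2913 - (-2.3)·0.0000 - (-3)·0.0000) / (-11.9) = 0.9448
  z = (9 - (2.3)·0.2913 - (-2)·0.9448 - (-3.6)·0.0000) / (8.9) = 1.1483
  w = (0 - (1)·0.2913 - (-3.8)·0.9448 - (1)·1.1483) / (9.8) = 0.2195
Iteration 2:
  x = (-3 - (2)·0.9448 - (4)·1.1483 - (3.3)·0.2195) / (-10.3) = 0.9910
  y = (-12 - (-2.6)·0.9910 - (-2.3)·1.1483 - (-3)·0.2195) / (-11.9) = 0.5146
  z = (9 - (2.3)·0.9910 - (-2)·0.5146 - (-3.6)·0.2195) / (8.9) = 0.9596
  w = (0 - (1)·0.9910 - (-3.8)·0.5146 - (1)·0.9596) / (9.8) = 0.0005

(0.9910, 0.5146, 0.9596, 0.0005)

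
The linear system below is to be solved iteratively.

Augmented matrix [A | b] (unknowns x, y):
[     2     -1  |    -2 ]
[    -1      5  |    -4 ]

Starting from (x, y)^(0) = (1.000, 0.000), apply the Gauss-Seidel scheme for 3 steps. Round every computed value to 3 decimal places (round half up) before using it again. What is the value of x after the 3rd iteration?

-1.550

Iteration 1:
  x = (-2 - (-1)·0.000) / (2) = -1.000
  y = (-4 - (-1)·-1.000) / (5) = -1.000
Iteration 2:
  x = (-2 - (-1)·-1.000) / (2) = -1.500
  y = (-4 - (-1)·-1.500) / (5) = -1.100
Iteration 3:
  x = (-2 - (-1)·-1.100) / (2) = -1.550
  y = (-4 - (-1)·-1.550) / (5) = -1.110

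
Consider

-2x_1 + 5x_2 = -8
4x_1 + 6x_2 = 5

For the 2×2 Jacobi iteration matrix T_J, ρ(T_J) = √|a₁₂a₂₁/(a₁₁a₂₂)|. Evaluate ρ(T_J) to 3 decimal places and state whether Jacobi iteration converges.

1.291

a₁₂a₂₁/(a₁₁a₂₂) = (5)·(4) / ((-2)·(6)) = -1.666667
ρ = √|-1.666667| = √1.666667 = 1.291
ρ > 1, so Jacobi diverges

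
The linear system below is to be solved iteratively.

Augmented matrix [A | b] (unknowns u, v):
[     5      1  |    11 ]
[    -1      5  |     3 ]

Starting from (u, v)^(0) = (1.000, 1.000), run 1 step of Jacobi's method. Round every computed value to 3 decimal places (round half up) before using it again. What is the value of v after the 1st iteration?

0.800

Iteration 1:
  u = (11 - (1)·1.000) / (5) = 2.000
  v = (3 - (-1)·1.000) / (5) = 0.800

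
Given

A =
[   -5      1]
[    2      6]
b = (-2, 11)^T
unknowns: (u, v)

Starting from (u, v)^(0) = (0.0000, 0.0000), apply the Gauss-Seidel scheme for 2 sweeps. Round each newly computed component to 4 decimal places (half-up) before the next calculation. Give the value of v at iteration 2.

1.5867

Iteration 1:
  u = (-2 - (1)·0.0000) / (-5) = 0.4000
  v = (11 - (2)·0.4000) / (6) = 1.7000
Iteration 2:
  u = (-2 - (1)·1.7000) / (-5) = 0.7400
  v = (11 - (2)·0.7400) / (6) = 1.5867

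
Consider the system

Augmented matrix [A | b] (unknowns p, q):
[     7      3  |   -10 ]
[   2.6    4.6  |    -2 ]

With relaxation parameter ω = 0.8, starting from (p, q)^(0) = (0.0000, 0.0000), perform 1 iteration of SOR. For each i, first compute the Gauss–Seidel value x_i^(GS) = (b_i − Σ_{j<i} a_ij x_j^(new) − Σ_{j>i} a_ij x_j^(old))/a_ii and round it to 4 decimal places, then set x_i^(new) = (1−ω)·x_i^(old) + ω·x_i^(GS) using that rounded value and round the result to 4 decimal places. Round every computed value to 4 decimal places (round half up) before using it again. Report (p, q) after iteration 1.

Iteration 1:
  p: GS value = (-10 - (3)·0.0000) / (7) = -1.4286;  p ← (1−ω)·0.0000 + ω·-1.4286 = -1.1429
  q: GS value = (-2 - (2.6)·-1.1429) / (4.6) = 0.2112;  q ← (1−ω)·0.0000 + ω·0.2112 = 0.1690

(-1.1429, 0.1690)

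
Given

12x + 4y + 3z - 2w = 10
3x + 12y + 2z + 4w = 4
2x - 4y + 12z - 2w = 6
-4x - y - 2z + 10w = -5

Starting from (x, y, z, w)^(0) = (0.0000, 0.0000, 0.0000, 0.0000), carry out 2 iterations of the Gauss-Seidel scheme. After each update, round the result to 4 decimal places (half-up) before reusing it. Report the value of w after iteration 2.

Iteration 1:
  x = (10 - (4)·0.0000 - (3)·0.0000 - (-2)·0.0000) / (12) = 0.8333
  y = (4 - (3)·0.8333 - (2)·0.0000 - (4)·0.0000) / (12) = 0.1250
  z = (6 - (2)·0.8333 - (-4)·0.1250 - (-2)·0.0000) / (12) = 0.4028
  w = (-5 - (-4)·0.8333 - (-1)·0.1250 - (-2)·0.4028) / (10) = -0.0736
Iteration 2:
  x = (10 - (4)·0.1250 - (3)·0.4028 - (-2)·-0.0736) / (12) = 0.6787
  y = (4 - (3)·0.6787 - (2)·0.4028 - (4)·-0.0736) / (12) = 0.1211
  z = (6 - (2)·0.6787 - (-4)·0.1211 - (-2)·-0.0736) / (12) = 0.4150
  w = (-5 - (-4)·0.6787 - (-1)·0.1211 - (-2)·0.4150) / (10) = -0.1334

-0.1334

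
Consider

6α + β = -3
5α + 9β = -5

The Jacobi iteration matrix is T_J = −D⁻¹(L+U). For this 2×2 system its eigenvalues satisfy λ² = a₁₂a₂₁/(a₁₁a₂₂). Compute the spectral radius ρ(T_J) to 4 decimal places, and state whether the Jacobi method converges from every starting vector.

0.3043

a₁₂a₂₁/(a₁₁a₂₂) = (1)·(5) / ((6)·(9)) = 0.092593
ρ = √|0.092593| = √0.092593 = 0.3043
ρ < 1, so Jacobi converges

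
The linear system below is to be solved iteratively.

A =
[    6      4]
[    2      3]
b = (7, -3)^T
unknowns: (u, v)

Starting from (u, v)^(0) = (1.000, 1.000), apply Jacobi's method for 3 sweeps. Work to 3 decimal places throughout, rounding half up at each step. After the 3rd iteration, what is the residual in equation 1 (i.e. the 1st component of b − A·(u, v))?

4.746

Iteration 1:
  u = (7 - (4)·1.000) / (6) = 0.500
  v = (-3 - (2)·1.000) / (3) = -1.667
Iteration 2:
  u = (7 - (4)·-1.667) / (6) = 2.278
  v = (-3 - (2)·0.500) / (3) = -1.333
Iteration 3:
  u = (7 - (4)·-1.333) / (6) = 2.055
  v = (-3 - (2)·2.278) / (3) = -2.519
Residual b − A·x = (4.746, 0.447)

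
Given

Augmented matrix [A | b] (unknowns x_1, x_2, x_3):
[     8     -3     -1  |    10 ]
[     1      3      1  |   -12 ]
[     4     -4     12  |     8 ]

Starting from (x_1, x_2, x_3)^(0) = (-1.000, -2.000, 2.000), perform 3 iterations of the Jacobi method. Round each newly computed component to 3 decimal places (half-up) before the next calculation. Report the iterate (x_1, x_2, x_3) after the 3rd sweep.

(-0.514, -3.546, -0.676)

Iteration 1:
  x_1 = (10 - (-3)·-2.000 - (-1)·2.000) / (8) = 0.750
  x_2 = (-12 - (1)·-1.000 - (1)·2.000) / (3) = -4.333
  x_3 = (8 - (4)·-1.000 - (-4)·-2.000) / (12) = 0.333
Iteration 2:
  x_1 = (10 - (-3)·-4.333 - (-1)·0.333) / (8) = -0.333
  x_2 = (-12 - (1)·0.750 - (1)·0.333) / (3) = -4.361
  x_3 = (8 - (4)·0.750 - (-4)·-4.333) / (12) = -1.028
Iteration 3:
  x_1 = (10 - (-3)·-4.361 - (-1)·-1.028) / (8) = -0.514
  x_2 = (-12 - (1)·-0.333 - (1)·-1.028) / (3) = -3.546
  x_3 = (8 - (4)·-0.333 - (-4)·-4.361) / (12) = -0.676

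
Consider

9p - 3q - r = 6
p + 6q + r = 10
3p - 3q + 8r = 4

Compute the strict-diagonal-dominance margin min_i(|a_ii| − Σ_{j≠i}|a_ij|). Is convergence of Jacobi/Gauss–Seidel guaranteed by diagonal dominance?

2

row 1: |9| − (3+1) = 5
row 2: |6| − (1+1) = 4
row 3: |8| − (3+3) = 2
minimum over rows = 2 → strictly diagonally dominant (convergence guaranteed)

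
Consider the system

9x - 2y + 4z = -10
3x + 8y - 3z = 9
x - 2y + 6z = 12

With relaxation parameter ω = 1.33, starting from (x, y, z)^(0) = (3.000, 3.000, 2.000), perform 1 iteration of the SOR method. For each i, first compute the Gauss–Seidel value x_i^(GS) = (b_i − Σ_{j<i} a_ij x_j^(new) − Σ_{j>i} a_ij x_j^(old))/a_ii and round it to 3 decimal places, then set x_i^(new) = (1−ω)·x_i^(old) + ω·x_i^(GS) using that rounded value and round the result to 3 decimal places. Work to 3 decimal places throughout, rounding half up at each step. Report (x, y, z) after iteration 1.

(-2.763, 2.882, 3.890)

Iteration 1:
  x: GS value = (-10 - (-2)·3.000 - (4)·2.000) / (9) = -1.333;  x ← (1−ω)·3.000 + ω·-1.333 = -2.763
  y: GS value = (9 - (3)·-2.763 - (-3)·2.000) / (8) = 2.911;  y ← (1−ω)·3.000 + ω·2.911 = 2.882
  z: GS value = (12 - (1)·-2.763 - (-2)·2.882) / (6) = 3.421;  z ← (1−ω)·2.000 + ω·3.421 = 3.890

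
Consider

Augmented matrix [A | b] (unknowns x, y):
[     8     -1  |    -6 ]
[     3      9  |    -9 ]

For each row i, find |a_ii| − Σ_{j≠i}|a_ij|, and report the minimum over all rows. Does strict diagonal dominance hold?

6

row 1: |8| − (1) = 7
row 2: |9| − (3) = 6
minimum over rows = 6 → strictly diagonally dominant (convergence guaranteed)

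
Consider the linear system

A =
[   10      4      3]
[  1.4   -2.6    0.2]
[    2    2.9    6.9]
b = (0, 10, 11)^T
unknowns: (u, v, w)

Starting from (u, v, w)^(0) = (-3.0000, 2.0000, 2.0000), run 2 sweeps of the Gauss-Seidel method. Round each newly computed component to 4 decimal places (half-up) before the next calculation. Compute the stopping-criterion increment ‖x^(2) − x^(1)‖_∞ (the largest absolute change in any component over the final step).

2.0179

Iteration 1:
  u = (0 - (4)·2.0000 - (3)·2.0000) / (10) = -1.4000
  v = (10 - (1.4)·-1.4000 - (0.2)·2.0000) / (-2.6) = -4.4462
  w = (11 - (2)·-1.4000 - (2.9)·-4.4462) / (6.9) = 3.8687
Iteration 2:
  u = (0 - (4)·-4.4462 - (3)·3.8687) / (10) = 0.6179
  v = (10 - (1.4)·0.6179 - (0.2)·3.8687) / (-2.6) = -3.2158
  w = (11 - (2)·0.6179 - (2.9)·-3.2158) / (6.9) = 2.7667
Change: (2.0179, 1.2304, -1.1020) → max |·| = 2.0179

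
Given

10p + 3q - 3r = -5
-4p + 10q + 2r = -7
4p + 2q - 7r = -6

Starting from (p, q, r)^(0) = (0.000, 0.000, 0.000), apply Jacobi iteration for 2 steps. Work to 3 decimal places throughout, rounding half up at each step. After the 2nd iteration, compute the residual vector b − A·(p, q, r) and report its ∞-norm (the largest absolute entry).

Iteration 1:
  p = (-5 - (3)·0.000 - (-3)·0.000) / (10) = -0.500
  q = (-7 - (-4)·0.000 - (2)·0.000) / (10) = -0.700
  r = (-6 - (4)·0.000 - (2)·0.000) / (-7) = 0.857
Iteration 2:
  p = (-5 - (3)·-0.700 - (-3)·0.857) / (10) = -0.033
  q = (-7 - (-4)·-0.500 - (2)·0.857) / (10) = -1.071
  r = (-6 - (4)·-0.500 - (2)·-0.700) / (-7) = 0.371
Residual b − A·x = (-0.344, 2.836, -1.129); ∞-norm = 2.836

2.836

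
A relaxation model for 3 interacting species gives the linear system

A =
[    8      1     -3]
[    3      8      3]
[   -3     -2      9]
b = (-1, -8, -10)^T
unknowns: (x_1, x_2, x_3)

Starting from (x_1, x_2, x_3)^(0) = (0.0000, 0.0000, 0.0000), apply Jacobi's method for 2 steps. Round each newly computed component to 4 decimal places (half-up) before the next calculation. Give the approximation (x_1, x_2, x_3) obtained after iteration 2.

(-0.4167, -0.5365, -1.3750)

Iteration 1:
  x_1 = (-1 - (1)·0.0000 - (-3)·0.0000) / (8) = -0.1250
  x_2 = (-8 - (3)·0.0000 - (3)·0.0000) / (8) = -1.0000
  x_3 = (-10 - (-3)·0.0000 - (-2)·0.0000) / (9) = -1.1111
Iteration 2:
  x_1 = (-1 - (1)·-1.0000 - (-3)·-1.1111) / (8) = -0.4167
  x_2 = (-8 - (3)·-0.1250 - (3)·-1.1111) / (8) = -0.5365
  x_3 = (-10 - (-3)·-0.1250 - (-2)·-1.0000) / (9) = -1.3750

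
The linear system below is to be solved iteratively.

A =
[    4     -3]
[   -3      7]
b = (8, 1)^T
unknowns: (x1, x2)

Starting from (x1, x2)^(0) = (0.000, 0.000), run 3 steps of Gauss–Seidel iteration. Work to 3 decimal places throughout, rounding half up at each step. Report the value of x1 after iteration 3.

Iteration 1:
  x1 = (8 - (-3)·0.000) / (4) = 2.000
  x2 = (1 - (-3)·2.000) / (7) = 1.000
Iteration 2:
  x1 = (8 - (-3)·1.000) / (4) = 2.750
  x2 = (1 - (-3)·2.750) / (7) = 1.321
Iteration 3:
  x1 = (8 - (-3)·1.321) / (4) = 2.991
  x2 = (1 - (-3)·2.991) / (7) = 1.425

2.991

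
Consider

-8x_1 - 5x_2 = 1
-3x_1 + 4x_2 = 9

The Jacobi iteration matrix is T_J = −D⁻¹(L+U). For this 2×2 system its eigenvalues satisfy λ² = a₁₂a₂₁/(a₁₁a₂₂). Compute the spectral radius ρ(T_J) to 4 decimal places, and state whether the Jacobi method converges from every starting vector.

0.6847

a₁₂a₂₁/(a₁₁a₂₂) = (-5)·(-3) / ((-8)·(4)) = -0.468750
ρ = √|-0.468750| = √0.468750 = 0.6847
ρ < 1, so Jacobi converges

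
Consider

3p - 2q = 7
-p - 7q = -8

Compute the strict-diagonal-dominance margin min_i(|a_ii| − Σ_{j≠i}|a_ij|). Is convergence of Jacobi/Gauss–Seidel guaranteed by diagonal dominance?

1

row 1: |3| − (2) = 1
row 2: |-7| − (1) = 6
minimum over rows = 1 → strictly diagonally dominant (convergence guaranteed)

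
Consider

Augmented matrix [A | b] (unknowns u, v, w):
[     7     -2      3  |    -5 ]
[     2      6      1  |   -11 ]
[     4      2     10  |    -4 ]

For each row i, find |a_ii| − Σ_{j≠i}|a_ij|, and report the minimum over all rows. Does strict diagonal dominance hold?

2

row 1: |7| − (2+3) = 2
row 2: |6| − (2+1) = 3
row 3: |10| − (4+2) = 4
minimum over rows = 2 → strictly diagonally dominant (convergence guaranteed)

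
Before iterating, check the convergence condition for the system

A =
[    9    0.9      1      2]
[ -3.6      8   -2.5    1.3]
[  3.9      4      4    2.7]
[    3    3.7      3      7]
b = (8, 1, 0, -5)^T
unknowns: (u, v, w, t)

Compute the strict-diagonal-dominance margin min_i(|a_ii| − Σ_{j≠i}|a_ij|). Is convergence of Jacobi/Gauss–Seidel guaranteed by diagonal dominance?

row 1: |9| − (0.9+1+2) = 5.1
row 2: |8| − (3.6+2.5+1.3) = 0.6
row 3: |4| − (3.9+4+2.7) = -6.6
row 4: |7| − (3+3.7+3) = -2.7
minimum over rows = -6.6 → not strictly diagonally dominant

-6.6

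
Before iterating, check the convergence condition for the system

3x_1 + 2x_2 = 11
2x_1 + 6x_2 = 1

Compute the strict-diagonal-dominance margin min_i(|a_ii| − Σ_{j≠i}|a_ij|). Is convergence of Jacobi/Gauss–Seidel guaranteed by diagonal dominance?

row 1: |3| − (2) = 1
row 2: |6| − (2) = 4
minimum over rows = 1 → strictly diagonally dominant (convergence guaranteed)

1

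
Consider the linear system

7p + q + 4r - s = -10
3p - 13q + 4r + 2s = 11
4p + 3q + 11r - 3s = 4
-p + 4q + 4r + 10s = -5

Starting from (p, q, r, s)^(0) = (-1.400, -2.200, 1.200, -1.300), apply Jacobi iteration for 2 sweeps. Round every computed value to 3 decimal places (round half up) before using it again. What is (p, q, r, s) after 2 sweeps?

Iteration 1:
  p = (-10 - (1)·-2.200 - (4)·1.200 - (-1)·-1.300) / (7) = -1.986
  q = (11 - (3)·-1.400 - (4)·1.200 - (2)·-1.300) / (-13) = -1.000
  r = (4 - (4)·-1.400 - (3)·-2.200 - (-3)·-1.300) / (11) = 1.118
  s = (-5 - (-1)·-1.400 - (4)·-2.200 - (4)·1.200) / (10) = -0.240
Iteration 2:
  p = (-10 - (1)·-1.000 - (4)·1.118 - (-1)·-0.240) / (7) = -1.959
  q = (11 - (3)·-1.986 - (4)·1.118 - (2)·-0.240) / (-13) = -0.997
  r = (4 - (4)·-1.986 - (3)·-1.000 - (-3)·-0.240) / (11) = 1.293
  s = (-5 - (-1)·-1.986 - (4)·-1.000 - (4)·1.118) / (10) = -0.746

(-1.959, -0.997, 1.293, -0.746)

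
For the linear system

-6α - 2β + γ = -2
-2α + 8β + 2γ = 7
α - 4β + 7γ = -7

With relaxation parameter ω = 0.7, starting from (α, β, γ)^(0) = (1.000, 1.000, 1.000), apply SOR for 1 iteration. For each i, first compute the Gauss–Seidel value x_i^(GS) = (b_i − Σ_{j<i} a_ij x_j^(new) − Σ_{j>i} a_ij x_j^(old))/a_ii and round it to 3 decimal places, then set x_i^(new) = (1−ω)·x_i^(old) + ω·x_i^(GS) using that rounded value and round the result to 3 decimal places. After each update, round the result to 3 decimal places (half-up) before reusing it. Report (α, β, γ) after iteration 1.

(0.417, 0.810, -0.118)

Iteration 1:
  α: GS value = (-2 - (-2)·1.000 - (1)·1.000) / (-6) = 0.167;  α ← (1−ω)·1.000 + ω·0.167 = 0.417
  β: GS value = (7 - (-2)·0.417 - (2)·1.000) / (8) = 0.729;  β ← (1−ω)·1.000 + ω·0.729 = 0.810
  γ: GS value = (-7 - (1)·0.417 - (-4)·0.810) / (7) = -0.597;  γ ← (1−ω)·1.000 + ω·-0.597 = -0.118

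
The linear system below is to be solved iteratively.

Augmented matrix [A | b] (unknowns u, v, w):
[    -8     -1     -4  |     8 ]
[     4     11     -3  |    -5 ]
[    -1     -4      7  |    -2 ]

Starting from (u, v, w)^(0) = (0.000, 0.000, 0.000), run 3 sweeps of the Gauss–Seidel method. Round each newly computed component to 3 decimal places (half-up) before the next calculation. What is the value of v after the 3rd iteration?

Iteration 1:
  u = (8 - (-1)·0.000 - (-4)·0.000) / (-8) = -1.000
  v = (-5 - (4)·-1.000 - (-3)·0.000) / (11) = -0.091
  w = (-2 - (-1)·-1.000 - (-4)·-0.091) / (7) = -0.481
Iteration 2:
  u = (8 - (-1)·-0.091 - (-4)·-0.481) / (-8) = -0.748
  v = (-5 - (4)·-0.748 - (-3)·-0.481) / (11) = -0.314
  w = (-2 - (-1)·-0.748 - (-4)·-0.314) / (7) = -0.572
Iteration 3:
  u = (8 - (-1)·-0.314 - (-4)·-0.572) / (-8) = -0.675
  v = (-5 - (4)·-0.675 - (-3)·-0.572) / (11) = -0.365
  w = (-2 - (-1)·-0.675 - (-4)·-0.365) / (7) = -0.591

-0.365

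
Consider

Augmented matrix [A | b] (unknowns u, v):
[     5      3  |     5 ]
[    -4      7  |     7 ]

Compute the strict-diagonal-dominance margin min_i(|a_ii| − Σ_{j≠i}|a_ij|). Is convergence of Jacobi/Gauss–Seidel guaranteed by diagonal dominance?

row 1: |5| − (3) = 2
row 2: |7| − (4) = 3
minimum over rows = 2 → strictly diagonally dominant (convergence guaranteed)

2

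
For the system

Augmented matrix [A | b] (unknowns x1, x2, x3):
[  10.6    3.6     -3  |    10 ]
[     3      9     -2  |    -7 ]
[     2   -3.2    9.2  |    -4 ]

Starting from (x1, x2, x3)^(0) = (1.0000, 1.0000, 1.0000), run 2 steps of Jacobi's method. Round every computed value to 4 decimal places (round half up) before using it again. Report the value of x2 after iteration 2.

Iteration 1:
  x1 = (10 - (3.6)·1.0000 - (-3)·1.0000) / (10.6) = 0.8868
  x2 = (-7 - (3)·1.0000 - (-2)·1.0000) / (9) = -0.8889
  x3 = (-4 - (2)·1.0000 - (-3.2)·1.0000) / (9.2) = -0.3043
Iteration 2:
  x1 = (10 - (3.6)·-0.8889 - (-3)·-0.3043) / (10.6) = 1.1592
  x2 = (-7 - (3)·0.8868 - (-2)·-0.3043) / (9) = -1.1410
  x3 = (-4 - (2)·0.8868 - (-3.2)·-0.8889) / (9.2) = -0.9367

-1.1410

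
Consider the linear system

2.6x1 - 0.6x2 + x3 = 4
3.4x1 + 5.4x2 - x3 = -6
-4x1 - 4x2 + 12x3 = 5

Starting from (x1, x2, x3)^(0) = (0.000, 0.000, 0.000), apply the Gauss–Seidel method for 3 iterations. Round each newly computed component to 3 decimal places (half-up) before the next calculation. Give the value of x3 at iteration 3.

Iteration 1:
  x1 = (4 - (-0.6)·0.000 - (1)·0.000) / (2.6) = 1.538
  x2 = (-6 - (3.4)·1.538 - (-1)·0.000) / (5.4) = -2.079
  x3 = (5 - (-4)·1.538 - (-4)·-2.079) / (12) = 0.236
Iteration 2:
  x1 = (4 - (-0.6)·-2.079 - (1)·0.236) / (2.6) = 0.968
  x2 = (-6 - (3.4)·0.968 - (-1)·0.236) / (5.4) = -1.677
  x3 = (5 - (-4)·0.968 - (-4)·-1.677) / (12) = 0.180
Iteration 3:
  x1 = (4 - (-0.6)·-1.677 - (1)·0.180) / (2.6) = 1.082
  x2 = (-6 - (3.4)·1.082 - (-1)·0.180) / (5.4) = -1.759
  x3 = (5 - (-4)·1.082 - (-4)·-1.759) / (12) = 0.191

0.191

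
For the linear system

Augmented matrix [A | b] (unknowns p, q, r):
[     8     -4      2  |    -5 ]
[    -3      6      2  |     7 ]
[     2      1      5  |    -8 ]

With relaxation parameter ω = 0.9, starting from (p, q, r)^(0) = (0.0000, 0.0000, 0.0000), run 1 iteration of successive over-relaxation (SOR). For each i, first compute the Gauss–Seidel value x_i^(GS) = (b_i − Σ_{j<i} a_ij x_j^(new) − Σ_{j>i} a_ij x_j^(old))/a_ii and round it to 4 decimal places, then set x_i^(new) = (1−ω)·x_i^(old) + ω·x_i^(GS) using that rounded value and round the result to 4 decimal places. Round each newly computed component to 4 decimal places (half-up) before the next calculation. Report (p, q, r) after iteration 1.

Iteration 1:
  p: GS value = (-5 - (-4)·0.0000 - (2)·0.0000) / (8) = -0.6250;  p ← (1−ω)·0.0000 + ω·-0.6250 = -0.5625
  q: GS value = (7 - (-3)·-0.5625 - (2)·0.0000) / (6) = 0.8854;  q ← (1−ω)·0.0000 + ω·0.8854 = 0.7969
  r: GS value = (-8 - (2)·-0.5625 - (1)·0.7969) / (5) = -1.5344;  r ← (1−ω)·0.0000 + ω·-1.5344 = -1.3810

(-0.5625, 0.7969, -1.3810)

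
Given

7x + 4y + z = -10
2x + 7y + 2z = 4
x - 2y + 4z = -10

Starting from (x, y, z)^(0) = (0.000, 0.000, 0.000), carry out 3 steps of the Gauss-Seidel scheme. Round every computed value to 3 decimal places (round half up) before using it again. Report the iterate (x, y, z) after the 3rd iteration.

(-2.127, 1.548, -1.194)

Iteration 1:
  x = (-10 - (4)·0.000 - (1)·0.000) / (7) = -1.429
  y = (4 - (2)·-1.429 - (2)·0.000) / (7) = 0.980
  z = (-10 - (1)·-1.429 - (-2)·0.980) / (4) = -1.653
Iteration 2:
  x = (-10 - (4)·0.980 - (1)·-1.653) / (7) = -1.752
  y = (4 - (2)·-1.752 - (2)·-1.653) / (7) = 1.544
  z = (-10 - (1)·-1.752 - (-2)·1.544) / (4) = -1.290
Iteration 3:
  x = (-10 - (4)·1.544 - (1)·-1.290) / (7) = -2.127
  y = (4 - (2)·-2.127 - (2)·-1.290) / (7) = 1.548
  z = (-10 - (1)·-2.127 - (-2)·1.548) / (4) = -1.194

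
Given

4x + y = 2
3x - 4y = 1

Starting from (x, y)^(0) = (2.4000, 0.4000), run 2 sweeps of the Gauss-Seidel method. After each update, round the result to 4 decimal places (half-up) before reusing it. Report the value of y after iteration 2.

Iteration 1:
  x = (2 - (1)·0.4000) / (4) = 0.4000
  y = (1 - (3)·0.4000) / (-4) = 0.0500
Iteration 2:
  x = (2 - (1)·0.0500) / (4) = 0.4875
  y = (1 - (3)·0.4875) / (-4) = 0.1156

0.1156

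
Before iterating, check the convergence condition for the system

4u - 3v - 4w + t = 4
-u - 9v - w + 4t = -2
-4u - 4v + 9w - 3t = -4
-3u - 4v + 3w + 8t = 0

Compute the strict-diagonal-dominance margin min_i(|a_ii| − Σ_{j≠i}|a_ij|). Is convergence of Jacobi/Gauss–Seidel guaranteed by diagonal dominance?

-4

row 1: |4| − (3+4+1) = -4
row 2: |-9| − (1+1+4) = 3
row 3: |9| − (4+4+3) = -2
row 4: |8| − (3+4+3) = -2
minimum over rows = -4 → not strictly diagonally dominant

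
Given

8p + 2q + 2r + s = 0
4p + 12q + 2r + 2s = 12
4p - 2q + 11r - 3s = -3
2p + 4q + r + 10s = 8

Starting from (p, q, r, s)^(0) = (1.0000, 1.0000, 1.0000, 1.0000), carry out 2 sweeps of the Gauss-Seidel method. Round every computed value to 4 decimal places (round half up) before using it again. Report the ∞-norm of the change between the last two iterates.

0.2426

Iteration 1:
  p = (0 - (2)·1.0000 - (2)·1.0000 - (1)·1.0000) / (8) = -0.6250
  q = (12 - (4)·-0.6250 - (2)·1.0000 - (2)·1.0000) / (12) = 0.8750
  r = (-3 - (4)·-0.6250 - (-2)·0.8750 - (-3)·1.0000) / (11) = 0.3864
  s = (8 - (2)·-0.6250 - (4)·0.8750 - (1)·0.3864) / (10) = 0.5364
Iteration 2:
  p = (0 - (2)·0.8750 - (2)·0.3864 - (1)·0.5364) / (8) = -0.3824
  q = (12 - (4)·-0.3824 - (2)·0.3864 - (2)·0.5364) / (12) = 0.9737
  r = (-3 - (4)·-0.3824 - (-2)·0.9737 - (-3)·0.5364) / (11) = 0.1897
  s = (8 - (2)·-0.3824 - (4)·0.9737 - (1)·0.1897) / (10) = 0.4680
Change: (0.2426, 0.0987, -0.1967, -0.0684) → max |·| = 0.2426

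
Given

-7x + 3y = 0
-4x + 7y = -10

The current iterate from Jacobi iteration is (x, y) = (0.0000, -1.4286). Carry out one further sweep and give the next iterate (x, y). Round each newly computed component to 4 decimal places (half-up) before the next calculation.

(-0.6123, -1.4286)

One sweep:
  x = (0 - (3)·-1.4286) / (-7) = -0.6123
  y = (-10 - (-4)·0.0000) / (7) = -1.4286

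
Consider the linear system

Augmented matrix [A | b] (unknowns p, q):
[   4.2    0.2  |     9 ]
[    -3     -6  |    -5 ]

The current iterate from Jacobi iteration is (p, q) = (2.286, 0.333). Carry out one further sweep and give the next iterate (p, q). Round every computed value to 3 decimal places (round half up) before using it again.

One sweep:
  p = (9 - (0.2)·0.333) / (4.2) = 2.127
  q = (-5 - (-3)·2.286) / (-6) = -0.310

(2.127, -0.310)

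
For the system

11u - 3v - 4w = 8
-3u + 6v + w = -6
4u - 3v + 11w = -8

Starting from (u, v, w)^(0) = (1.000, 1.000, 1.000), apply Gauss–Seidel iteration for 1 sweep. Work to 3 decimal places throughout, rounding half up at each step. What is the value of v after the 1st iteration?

Iteration 1:
  u = (8 - (-3)·1.000 - (-4)·1.000) / (11) = 1.364
  v = (-6 - (-3)·1.364 - (1)·1.000) / (6) = -0.485
  w = (-8 - (4)·1.364 - (-3)·-0.485) / (11) = -1.356

-0.485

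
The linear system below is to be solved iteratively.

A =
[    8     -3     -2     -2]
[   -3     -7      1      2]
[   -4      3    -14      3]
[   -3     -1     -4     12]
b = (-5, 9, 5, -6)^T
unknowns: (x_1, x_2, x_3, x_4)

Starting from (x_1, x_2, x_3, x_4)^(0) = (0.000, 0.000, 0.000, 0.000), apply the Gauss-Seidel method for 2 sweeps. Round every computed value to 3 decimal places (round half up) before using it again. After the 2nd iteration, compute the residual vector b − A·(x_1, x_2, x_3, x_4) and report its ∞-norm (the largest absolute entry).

Iteration 1:
  x_1 = (-5 - (-3)·0.000 - (-2)·0.000 - (-2)·0.000) / (8) = -0.625
  x_2 = (9 - (-3)·-0.625 - (1)·0.000 - (2)·0.000) / (-7) = -1.018
  x_3 = (5 - (-4)·-0.625 - (3)·-1.018 - (3)·0.000) / (-14) = -0.397
  x_4 = (-6 - (-3)·-0.625 - (-1)·-1.018 - (-4)·-0.397) / (12) = -0.873
Iteration 2:
  x_1 = (-5 - (-3)·-1.018 - (-2)·-0.397 - (-2)·-0.873) / (8) = -1.324
  x_2 = (9 - (-3)·-1.324 - (1)·-0.397 - (2)·-0.873) / (-7) = -1.024
  x_3 = (5 - (-4)·-1.324 - (3)·-1.024 - (3)·-0.873) / (-14) = -0.385
  x_4 = (-6 - (-3)·-1.324 - (-1)·-1.024 - (-4)·-0.385) / (12) = -1.045
Residual b − A·x = (-0.340, 0.335, 0.521, 0.004); ∞-norm = 0.521

0.521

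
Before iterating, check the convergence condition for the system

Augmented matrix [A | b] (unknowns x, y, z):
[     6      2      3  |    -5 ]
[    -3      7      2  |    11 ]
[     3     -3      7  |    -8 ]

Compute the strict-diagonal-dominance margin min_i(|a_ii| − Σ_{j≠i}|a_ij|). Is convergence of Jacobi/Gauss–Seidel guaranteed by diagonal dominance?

row 1: |6| − (2+3) = 1
row 2: |7| − (3+2) = 2
row 3: |7| − (3+3) = 1
minimum over rows = 1 → strictly diagonally dominant (convergence guaranteed)

1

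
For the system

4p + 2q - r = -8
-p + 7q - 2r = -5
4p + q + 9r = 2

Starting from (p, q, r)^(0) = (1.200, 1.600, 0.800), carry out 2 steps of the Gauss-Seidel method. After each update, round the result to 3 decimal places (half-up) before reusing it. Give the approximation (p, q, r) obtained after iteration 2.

(-1.203, -0.465, 0.809)

Iteration 1:
  p = (-8 - (2)·1.600 - (-1)·0.800) / (4) = -2.600
  q = (-5 - (-1)·-2.600 - (-2)·0.800) / (7) = -0.857
  r = (2 - (4)·-2.600 - (1)·-0.857) / (9) = 1.473
Iteration 2:
  p = (-8 - (2)·-0.857 - (-1)·1.473) / (4) = -1.203
  q = (-5 - (-1)·-1.203 - (-2)·1.473) / (7) = -0.465
  r = (2 - (4)·-1.203 - (1)·-0.465) / (9) = 0.809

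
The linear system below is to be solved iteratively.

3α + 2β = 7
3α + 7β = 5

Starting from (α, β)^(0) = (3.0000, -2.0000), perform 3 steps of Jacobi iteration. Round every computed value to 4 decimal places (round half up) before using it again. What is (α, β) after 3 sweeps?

Iteration 1:
  α = (7 - (2)·-2.0000) / (3) = 3.6667
  β = (5 - (3)·3.0000) / (7) = -0.5714
Iteration 2:
  α = (7 - (2)·-0.5714) / (3) = 2.7143
  β = (5 - (3)·3.6667) / (7) = -0.8572
Iteration 3:
  α = (7 - (2)·-0.8572) / (3) = 2.9048
  β = (5 - (3)·2.7143) / (7) = -0.4490

(2.9048, -0.4490)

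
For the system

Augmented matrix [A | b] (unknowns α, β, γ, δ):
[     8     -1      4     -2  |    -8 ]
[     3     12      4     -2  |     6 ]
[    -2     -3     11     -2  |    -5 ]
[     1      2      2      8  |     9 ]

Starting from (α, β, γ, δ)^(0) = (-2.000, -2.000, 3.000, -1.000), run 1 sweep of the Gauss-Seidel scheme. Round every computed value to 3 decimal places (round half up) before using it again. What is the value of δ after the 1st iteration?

Iteration 1:
  α = (-8 - (-1)·-2.000 - (4)·3.000 - (-2)·-1.000) / (8) = -3.000
  β = (6 - (3)·-3.000 - (4)·3.000 - (-2)·-1.000) / (12) = 0.083
  γ = (-5 - (-2)·-3.000 - (-3)·0.083 - (-2)·-1.000) / (11) = -1.159
  δ = (9 - (1)·-3.000 - (2)·0.083 - (2)·-1.159) / (8) = 1.769

1.769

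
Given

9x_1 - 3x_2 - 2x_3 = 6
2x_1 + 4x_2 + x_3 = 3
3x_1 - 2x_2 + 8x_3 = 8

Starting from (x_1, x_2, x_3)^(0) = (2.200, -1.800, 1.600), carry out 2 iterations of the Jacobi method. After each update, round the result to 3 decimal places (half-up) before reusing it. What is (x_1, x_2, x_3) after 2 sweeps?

Iteration 1:
  x_1 = (6 - (-3)·-1.800 - (-2)·1.600) / (9) = 0.422
  x_2 = (3 - (2)·2.200 - (1)·1.600) / (4) = -0.750
  x_3 = (8 - (3)·2.200 - (-2)·-1.800) / (8) = -0.275
Iteration 2:
  x_1 = (6 - (-3)·-0.750 - (-2)·-0.275) / (9) = 0.356
  x_2 = (3 - (2)·0.422 - (1)·-0.275) / (4) = 0.608
  x_3 = (8 - (3)·0.422 - (-2)·-0.750) / (8) = 0.654

(0.356, 0.608, 0.654)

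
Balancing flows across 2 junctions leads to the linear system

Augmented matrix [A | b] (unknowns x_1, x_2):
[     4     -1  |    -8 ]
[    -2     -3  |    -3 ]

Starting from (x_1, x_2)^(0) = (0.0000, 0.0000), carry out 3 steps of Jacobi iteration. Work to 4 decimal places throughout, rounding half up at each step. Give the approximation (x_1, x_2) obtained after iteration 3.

Iteration 1:
  x_1 = (-8 - (-1)·0.0000) / (4) = -2.0000
  x_2 = (-3 - (-2)·0.0000) / (-3) = 1.0000
Iteration 2:
  x_1 = (-8 - (-1)·1.0000) / (4) = -1.7500
  x_2 = (-3 - (-2)·-2.0000) / (-3) = 2.3333
Iteration 3:
  x_1 = (-8 - (-1)·2.3333) / (4) = -1.4167
  x_2 = (-3 - (-2)·-1.7500) / (-3) = 2.1667

(-1.4167, 2.1667)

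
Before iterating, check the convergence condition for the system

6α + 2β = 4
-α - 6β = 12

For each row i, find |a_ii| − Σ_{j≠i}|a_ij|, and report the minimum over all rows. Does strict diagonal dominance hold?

4

row 1: |6| − (2) = 4
row 2: |-6| − (1) = 5
minimum over rows = 4 → strictly diagonally dominant (convergence guaranteed)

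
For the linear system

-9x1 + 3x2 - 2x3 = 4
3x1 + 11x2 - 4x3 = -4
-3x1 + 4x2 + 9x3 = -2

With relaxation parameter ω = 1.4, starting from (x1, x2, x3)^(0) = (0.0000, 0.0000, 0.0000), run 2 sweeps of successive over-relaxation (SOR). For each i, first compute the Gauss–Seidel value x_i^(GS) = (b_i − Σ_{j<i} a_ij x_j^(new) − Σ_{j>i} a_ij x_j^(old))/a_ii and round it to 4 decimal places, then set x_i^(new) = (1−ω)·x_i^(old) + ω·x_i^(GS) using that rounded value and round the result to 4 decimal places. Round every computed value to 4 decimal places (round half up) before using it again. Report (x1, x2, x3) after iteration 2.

(-0.3654, -0.4812, -0.0092)

Iteration 1:
  x1: GS value = (4 - (3)·0.0000 - (-2)·0.0000) / (-9) = -0.4444;  x1 ← (1−ω)·0.0000 + ω·-0.4444 = -0.6222
  x2: GS value = (-4 - (3)·-0.6222 - (-4)·0.0000) / (11) = -0.1939;  x2 ← (1−ω)·0.0000 + ω·-0.1939 = -0.2715
  x3: GS value = (-2 - (-3)·-0.6222 - (4)·-0.2715) / (9) = -0.3090;  x3 ← (1−ω)·0.0000 + ω·-0.3090 = -0.4326
Iteration 2:
  x1: GS value = (4 - (3)·-0.2715 - (-2)·-0.4326) / (-9) = -0.4388;  x1 ← (1−ω)·-0.6222 + ω·-0.4388 = -0.3654
  x2: GS value = (-4 - (3)·-0.3654 - (-4)·-0.4326) / (11) = -0.4213;  x2 ← (1−ω)·-0.2715 + ω·-0.4213 = -0.4812
  x3: GS value = (-2 - (-3)·-0.3654 - (4)·-0.4812) / (9) = -0.1302;  x3 ← (1−ω)·-0.4326 + ω·-0.1302 = -0.0092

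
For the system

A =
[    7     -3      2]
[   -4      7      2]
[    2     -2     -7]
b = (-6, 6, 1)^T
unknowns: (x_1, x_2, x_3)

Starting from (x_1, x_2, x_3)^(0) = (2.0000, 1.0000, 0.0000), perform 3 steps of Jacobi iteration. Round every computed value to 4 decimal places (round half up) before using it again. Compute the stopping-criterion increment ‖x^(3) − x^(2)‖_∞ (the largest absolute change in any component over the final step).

0.5189

Iteration 1:
  x_1 = (-6 - (-3)·1.0000 - (2)·0.0000) / (7) = -0.4286
  x_2 = (6 - (-4)·2.0000 - (2)·0.0000) / (7) = 2.0000
  x_3 = (1 - (2)·2.0000 - (-2)·1.0000) / (-7) = 0.1429
Iteration 2:
  x_1 = (-6 - (-3)·2.0000 - (2)·0.1429) / (7) = -0.0408
  x_2 = (6 - (-4)·-0.4286 - (2)·0.1429) / (7) = 0.5714
  x_3 = (1 - (2)·-0.4286 - (-2)·2.0000) / (-7) = -0.8367
Iteration 3:
  x_1 = (-6 - (-3)·0.5714 - (2)·-0.8367) / (7) = -0.3732
  x_2 = (6 - (-4)·-0.0408 - (2)·-0.8367) / (7) = 1.0729
  x_3 = (1 - (2)·-0.0408 - (-2)·0.5714) / (-7) = -0.3178
Change: (-0.3324, 0.5015, 0.5189) → max |·| = 0.5189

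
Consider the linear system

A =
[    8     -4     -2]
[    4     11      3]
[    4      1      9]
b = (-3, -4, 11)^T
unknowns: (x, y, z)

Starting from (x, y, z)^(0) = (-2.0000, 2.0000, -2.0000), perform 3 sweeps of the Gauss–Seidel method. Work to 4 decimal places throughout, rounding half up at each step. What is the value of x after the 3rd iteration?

Iteration 1:
  x = (-3 - (-4)·2.0000 - (-2)·-2.0000) / (8) = 0.1250
  y = (-4 - (4)·0.1250 - (3)·-2.0000) / (11) = 0.1364
  z = (11 - (4)·0.1250 - (1)·0.1364) / (9) = 1.1515
Iteration 2:
  x = (-3 - (-4)·0.1364 - (-2)·1.1515) / (8) = -0.0189
  y = (-4 - (4)·-0.0189 - (3)·1.1515) / (11) = -0.6708
  z = (11 - (4)·-0.0189 - (1)·-0.6708) / (9) = 1.3052
Iteration 3:
  x = (-3 - (-4)·-0.6708 - (-2)·1.3052) / (8) = -0.3841
  y = (-4 - (4)·-0.3841 - (3)·1.3052) / (11) = -0.5799
  z = (11 - (4)·-0.3841 - (1)·-0.5799) / (9) = 1.4574

-0.3841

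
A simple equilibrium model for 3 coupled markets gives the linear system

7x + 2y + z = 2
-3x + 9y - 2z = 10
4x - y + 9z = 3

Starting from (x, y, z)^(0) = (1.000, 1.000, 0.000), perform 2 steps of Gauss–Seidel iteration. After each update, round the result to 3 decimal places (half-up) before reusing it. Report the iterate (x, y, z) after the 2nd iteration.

(-0.097, 1.180, 0.508)

Iteration 1:
  x = (2 - (2)·1.000 - (1)·0.000) / (7) = 0.000
  y = (10 - (-3)·0.000 - (-2)·0.000) / (9) = 1.111
  z = (3 - (4)·0.000 - (-1)·1.111) / (9) = 0.457
Iteration 2:
  x = (2 - (2)·1.111 - (1)·0.457) / (7) = -0.097
  y = (10 - (-3)·-0.097 - (-2)·0.457) / (9) = 1.180
  z = (3 - (4)·-0.097 - (-1)·1.180) / (9) = 0.508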